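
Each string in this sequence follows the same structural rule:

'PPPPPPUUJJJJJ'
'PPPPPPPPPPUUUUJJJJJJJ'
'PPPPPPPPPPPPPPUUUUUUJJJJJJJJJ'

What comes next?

PPPPPPPPPPPPPPPPPPUUUUUUUUJJJJJJJJJJJ

Each string has the form P^{4n+2} U^{2n} J^{2n+3} (n = 1, 2, …).
Setting n = 4 gives 18, 8, 11 characters in each block.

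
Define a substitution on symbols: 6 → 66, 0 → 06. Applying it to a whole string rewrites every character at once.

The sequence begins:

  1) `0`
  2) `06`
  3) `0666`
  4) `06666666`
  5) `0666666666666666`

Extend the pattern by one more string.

Rewriting the 16 symbols of 0666666666666666 one by one yields 06 66 66 66 66 66 66 66 66 66 66 66 66 66 66 66; concatenated:

06666666666666666666666666666666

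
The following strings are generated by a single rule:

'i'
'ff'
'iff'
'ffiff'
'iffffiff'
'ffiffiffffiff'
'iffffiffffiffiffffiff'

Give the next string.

ffiffiffffiffiffffiffffiffiffffiff

From term 3 onward, concatenate the second-to-last term with the last: i·ff = iff, ff·iff = ffiff, …
The next term joins ffiffiffffiff and iffffiffffiffiffffiff.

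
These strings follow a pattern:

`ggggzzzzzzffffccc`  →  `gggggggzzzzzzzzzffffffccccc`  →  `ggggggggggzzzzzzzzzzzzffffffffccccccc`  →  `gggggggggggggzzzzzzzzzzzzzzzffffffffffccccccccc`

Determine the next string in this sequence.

ggggggggggggggggzzzzzzzzzzzzzzzzzzffffffffffffccccccccccc

Each string has the form g^{3n-2} z^{3n} f^{2n} c^{2n-1}, where the shown terms are n = 2, 3, 4, 5.
At n = 6 the blocks have lengths 16, 18, 12, 11.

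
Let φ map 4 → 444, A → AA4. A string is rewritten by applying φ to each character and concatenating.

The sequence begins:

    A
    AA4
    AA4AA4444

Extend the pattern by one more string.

Expanding AA4AA4444: A→AA4, A→AA4, 4→444, A→AA4, A→AA4, 4→444, 4→444, 4→444, 4→444. Concatenated: AA4 AA4 444 AA4 AA4 444 444 444 444.

AA4AA4444AA4AA4444444444444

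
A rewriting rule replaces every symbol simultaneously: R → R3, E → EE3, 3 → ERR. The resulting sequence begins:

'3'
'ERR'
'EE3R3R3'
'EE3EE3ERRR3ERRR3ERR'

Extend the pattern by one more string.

Rewriting the 19 symbols of EE3EE3ERRR3ERRR3ERR one by one yields EE3 EE3 ERR EE3 EE3 ERR EE3 R3 R3 R3 ERR EE3 R3 R3 R3 ERR EE3 R3 R3; concatenated:

EE3EE3ERREE3EE3ERREE3R3R3R3ERREE3R3R3R3ERREE3R3R3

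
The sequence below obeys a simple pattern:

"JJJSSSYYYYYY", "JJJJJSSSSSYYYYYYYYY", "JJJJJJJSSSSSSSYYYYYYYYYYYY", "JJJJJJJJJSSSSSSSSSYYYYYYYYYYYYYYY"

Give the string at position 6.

Term n consists of 2n-1 J's, followed by 2n-1 S's, followed by 3n Y's, where the shown terms are n = 2, 3, 4, 5.
For term 6, n = 7, so the run lengths are 13, 13, 21.

JJJJJJJJJJJJJSSSSSSSSSSSSSYYYYYYYYYYYYYYYYYYYYY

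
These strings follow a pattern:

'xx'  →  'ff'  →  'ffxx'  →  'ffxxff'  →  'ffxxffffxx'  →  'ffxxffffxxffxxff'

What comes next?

From term 3 onward, concatenate the last term with the second-to-last: ff·xx = ffxx, ffxx·ff = ffxxff, …
So term 7 is ffxxffffxxffxxff·ffxxffffxx.

ffxxffffxxffxxffffxxffffxx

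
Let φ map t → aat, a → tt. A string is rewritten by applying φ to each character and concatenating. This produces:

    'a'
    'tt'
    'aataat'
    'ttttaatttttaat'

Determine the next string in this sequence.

Rewriting the 14 symbols of ttttaatttttaat one by one yields aat aat aat aat tt tt aat aat aat aat aat tt tt aat; concatenated:

aataataataatttttaataataataataatttttaat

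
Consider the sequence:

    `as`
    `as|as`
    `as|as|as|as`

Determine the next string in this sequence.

Each string is two copies of the previous one joined by '|'.
Doubling as|as|as|as with '|' between the halves:

as|as|as|as|as|as|as|as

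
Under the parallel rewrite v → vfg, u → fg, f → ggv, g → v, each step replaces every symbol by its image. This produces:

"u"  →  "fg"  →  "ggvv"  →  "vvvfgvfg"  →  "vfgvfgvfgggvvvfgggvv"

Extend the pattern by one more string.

vfgggvvvfgggvvvfgggvvvvvfgvfgvfgggvvvvvfgvfg

Replace each of the 20 characters of vfgvfgvfgggvvvfgggvv in place — vfg ggv v vfg ggv v vfg ggv v v v vfg vfg vfg ggv v v v vfg vfg — and concatenate.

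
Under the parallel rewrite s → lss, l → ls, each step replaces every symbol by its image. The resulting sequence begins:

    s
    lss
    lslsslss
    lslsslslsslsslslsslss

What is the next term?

Rewriting the 21 symbols of lslsslslsslsslslsslss one by one yields ls lss ls lss lss ls lss ls lss lss ls lss lss ls lss ls lss lss ls lss lss; concatenated:

lslsslslsslsslslsslslsslsslslsslsslslsslslsslsslslsslss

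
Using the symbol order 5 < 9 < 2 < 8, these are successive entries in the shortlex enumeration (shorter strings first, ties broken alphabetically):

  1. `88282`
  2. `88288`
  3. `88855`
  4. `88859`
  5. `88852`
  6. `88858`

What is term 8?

88899

Continuing the enumeration 2 steps past 88858: 88858 → 88895 → (answer).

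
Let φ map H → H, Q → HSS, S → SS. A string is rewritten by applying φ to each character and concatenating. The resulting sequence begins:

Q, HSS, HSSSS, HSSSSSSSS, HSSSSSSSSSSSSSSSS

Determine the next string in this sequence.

HSSSSSSSSSSSSSSSSSSSSSSSSSSSSSSSS

φ(HSSSSSSSSSSSSSSSS) expands symbol-by-symbol to H SS SS SS SS SS SS SS SS SS SS SS SS SS SS SS SS; joining the 17 pieces gives the next term.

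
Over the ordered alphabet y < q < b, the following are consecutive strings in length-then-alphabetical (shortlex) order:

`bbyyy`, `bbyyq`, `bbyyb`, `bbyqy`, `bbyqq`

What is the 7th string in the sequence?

Advancing 2 positions from bbyqq through bbyqq → bbyqb reaches term 7.

bbyby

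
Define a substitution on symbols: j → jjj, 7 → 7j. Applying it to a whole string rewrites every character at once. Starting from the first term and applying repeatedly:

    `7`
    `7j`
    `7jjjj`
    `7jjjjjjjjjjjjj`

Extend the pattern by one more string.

Applying the rule to each of the 14 symbols of 7jjjjjjjjjjjjj gives the pieces 7j jjj jjj jjj jjj jjj jjj jjj jjj jjj jjj jjj jjj jjj, which concatenate to the answer.

7jjjjjjjjjjjjjjjjjjjjjjjjjjjjjjjjjjjjjjjj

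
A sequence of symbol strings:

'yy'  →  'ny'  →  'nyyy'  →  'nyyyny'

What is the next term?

nyyynynyyy

This is a Fibonacci-style word recurrence s(k) = s(k−1)·s(k−2): e.g. ny·yy = nyyy.
Continuing: nyyyny · nyyy gives term 5.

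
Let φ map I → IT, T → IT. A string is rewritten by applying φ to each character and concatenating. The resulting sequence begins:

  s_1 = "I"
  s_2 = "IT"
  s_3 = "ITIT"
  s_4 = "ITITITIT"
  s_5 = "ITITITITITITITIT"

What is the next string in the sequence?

Rewriting the 16 symbols of ITITITITITITITIT one by one yields IT IT IT IT IT IT IT IT IT IT IT IT IT IT IT IT; concatenated:

ITITITITITITITITITITITITITITITIT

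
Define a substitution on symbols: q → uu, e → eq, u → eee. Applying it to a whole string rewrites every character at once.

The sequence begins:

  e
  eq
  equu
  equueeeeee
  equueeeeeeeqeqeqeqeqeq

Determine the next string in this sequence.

equueeeeeeeqeqeqeqeqeqequuequuequuequuequuequu

Replace each of the 22 characters of equueeeeeeeqeqeqeqeqeq in place — eq uu eee eee eq eq eq eq eq eq eq uu eq uu eq uu eq uu eq uu eq uu — and concatenate.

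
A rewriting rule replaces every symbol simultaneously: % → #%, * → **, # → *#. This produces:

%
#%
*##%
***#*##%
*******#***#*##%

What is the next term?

Rewriting the 16 symbols of *******#***#*##% one by one yields ** ** ** ** ** ** ** *# ** ** ** *# ** *# *# #%; concatenated:

***************#*******#***#*##%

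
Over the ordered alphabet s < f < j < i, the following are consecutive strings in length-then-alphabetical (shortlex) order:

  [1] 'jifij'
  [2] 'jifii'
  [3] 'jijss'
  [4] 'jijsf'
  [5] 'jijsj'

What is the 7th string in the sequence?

Advancing 2 positions from jijsj through jijsj → jijsi reaches term 7.

jijfs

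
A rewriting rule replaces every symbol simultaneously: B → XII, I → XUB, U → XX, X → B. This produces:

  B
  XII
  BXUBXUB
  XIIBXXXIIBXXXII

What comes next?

φ(XIIBXXXIIBXXXII) expands symbol-by-symbol to B XUB XUB XII B B B XUB XUB XII B B B XUB XUB; joining the 15 pieces gives the next term.

BXUBXUBXIIBBBXUBXUBXIIBBBXUBXUB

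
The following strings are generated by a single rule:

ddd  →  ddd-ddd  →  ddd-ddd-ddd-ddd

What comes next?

ddd-ddd-ddd-ddd-ddd-ddd-ddd-ddd

Each string is two copies of the previous one joined by '-'.
One more doubling of ddd-ddd-ddd-ddd gives the answer.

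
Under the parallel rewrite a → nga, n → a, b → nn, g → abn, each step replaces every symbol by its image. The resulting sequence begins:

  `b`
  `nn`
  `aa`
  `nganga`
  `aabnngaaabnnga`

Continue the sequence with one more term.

Rewriting the 14 symbols of aabnngaaabnnga one by one yields nga nga nn a a abn nga nga nga nn a a abn nga; concatenated:

ngangannaaabnngangangannaaabnnga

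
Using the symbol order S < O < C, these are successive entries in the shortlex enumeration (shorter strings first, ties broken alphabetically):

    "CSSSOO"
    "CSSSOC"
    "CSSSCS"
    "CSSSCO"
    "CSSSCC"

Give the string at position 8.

CSSOSC

Stepping forward 3 times from CSSSCC: CSSSCC → CSSOSS → CSSOSO, then the target.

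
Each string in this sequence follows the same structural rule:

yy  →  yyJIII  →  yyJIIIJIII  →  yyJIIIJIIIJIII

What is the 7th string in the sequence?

The strings grow by a fixed suffix JIII each time.
From yyJIIIJIIIJIII, 3 further steps: yyJIIIJIIIJIII → yyJIIIJIIIJIIIJIII → yyJIIIJIIIJIIIJIIIJIII → (answer).

yyJIIIJIIIJIIIJIIIJIIIJIII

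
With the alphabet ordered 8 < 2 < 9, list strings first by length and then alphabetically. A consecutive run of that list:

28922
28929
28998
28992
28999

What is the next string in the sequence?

22888

Find the rightmost character of 28999 below 9, bump it to the next letter, and reset everything to its right to 8.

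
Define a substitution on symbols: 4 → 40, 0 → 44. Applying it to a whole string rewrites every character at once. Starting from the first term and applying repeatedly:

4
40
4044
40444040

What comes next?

4044404040444044

Rewriting each symbol of 40444040: 4→40, 0→44, 4→40, 4→40, 4→40, 0→44, 4→40, 0→44, which concatenates to 40 44 40 40 40 44 40 44.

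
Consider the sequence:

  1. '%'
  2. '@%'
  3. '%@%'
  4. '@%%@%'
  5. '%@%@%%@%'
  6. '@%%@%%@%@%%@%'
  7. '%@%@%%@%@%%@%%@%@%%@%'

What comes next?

Each term (from the third on) is the two preceding terms concatenated in order: term 3 = %·@% = %@%.
The next term joins @%%@%%@%@%%@% and %@%@%%@%@%%@%%@%@%%@%.

@%%@%%@%@%%@%%@%@%%@%@%%@%%@%@%%@%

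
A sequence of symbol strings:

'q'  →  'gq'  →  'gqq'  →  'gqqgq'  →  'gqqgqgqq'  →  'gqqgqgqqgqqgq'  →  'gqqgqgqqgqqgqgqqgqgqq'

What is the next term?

gqqgqgqqgqqgqgqqgqgqqgqqgqgqqgqqgq

Each term (from the third on) is the previous term followed by the one before it: term 3 = gq·q = gqq.
The next term joins gqqgqgqqgqqgqgqqgqgqq and gqqgqgqqgqqgq.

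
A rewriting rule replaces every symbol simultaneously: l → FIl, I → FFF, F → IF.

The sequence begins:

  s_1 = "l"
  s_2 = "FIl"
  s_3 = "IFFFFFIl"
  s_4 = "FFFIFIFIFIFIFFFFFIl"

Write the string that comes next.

IFIFIFFFFIFFFFIFFFFIFFFFIFFFFIFIFIFIFIFFFFFIl

φ(FFFIFIFIFIFIFFFFFIl) expands symbol-by-symbol to IF IF IF FFF IF FFF IF FFF IF FFF IF FFF IF IF IF IF IF FFF FIl; joining the 19 pieces gives the next term.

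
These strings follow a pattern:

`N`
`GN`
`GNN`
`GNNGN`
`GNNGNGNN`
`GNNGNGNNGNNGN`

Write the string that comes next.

GNNGNGNNGNNGNGNNGNGNN

This is a Fibonacci-style word recurrence s(k) = s(k−1)·s(k−2): e.g. GN·N = GNN.
So term 7 is GNNGNGNNGNNGN·GNNGNGNN.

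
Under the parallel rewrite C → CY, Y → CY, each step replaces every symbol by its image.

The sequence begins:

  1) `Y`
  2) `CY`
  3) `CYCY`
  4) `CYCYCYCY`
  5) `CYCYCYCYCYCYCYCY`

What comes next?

Rewriting the 16 symbols of CYCYCYCYCYCYCYCY one by one yields CY CY CY CY CY CY CY CY CY CY CY CY CY CY CY CY; concatenated:

CYCYCYCYCYCYCYCYCYCYCYCYCYCYCYCY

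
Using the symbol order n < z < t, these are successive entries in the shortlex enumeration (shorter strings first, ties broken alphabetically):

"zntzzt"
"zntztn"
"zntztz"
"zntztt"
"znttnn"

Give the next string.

znttnz

Find the rightmost character of znttnn below t, bump it to the next letter, and reset everything to its right to n.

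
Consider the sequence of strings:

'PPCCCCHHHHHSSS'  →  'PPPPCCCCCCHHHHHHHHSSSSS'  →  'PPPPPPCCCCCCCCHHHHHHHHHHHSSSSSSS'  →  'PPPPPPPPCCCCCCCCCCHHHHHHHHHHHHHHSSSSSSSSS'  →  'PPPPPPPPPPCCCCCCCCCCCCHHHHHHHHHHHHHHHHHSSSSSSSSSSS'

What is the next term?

Term n consists of 2n-2 P's, followed by 2n C's, followed by 3n-1 H's, followed by 2n-1 S's, where the shown terms are n = 2, 3, 4, 5, 6.
At n = 7 the blocks have lengths 12, 14, 20, 13.

PPPPPPPPPPPPCCCCCCCCCCCCCCHHHHHHHHHHHHHHHHHHHHSSSSSSSSSSSSS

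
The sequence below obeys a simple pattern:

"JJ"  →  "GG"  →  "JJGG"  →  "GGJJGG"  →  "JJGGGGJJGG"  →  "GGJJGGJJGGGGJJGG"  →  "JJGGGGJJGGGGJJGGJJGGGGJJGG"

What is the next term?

From term 3 onward, concatenate the second-to-last term with the last: JJ·GG = JJGG, GG·JJGG = GGJJGG, …
So term 8 is GGJJGGJJGGGGJJGG·JJGGGGJJGGGGJJGGJJGGGGJJGG.

GGJJGGJJGGGGJJGGJJGGGGJJGGGGJJGGJJGGGGJJGG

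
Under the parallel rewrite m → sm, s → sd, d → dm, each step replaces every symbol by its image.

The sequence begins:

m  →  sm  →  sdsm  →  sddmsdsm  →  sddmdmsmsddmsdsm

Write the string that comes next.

sddmdmsmdmsmsdsmsddmdmsmsddmsdsm

Replace each of the 16 characters of sddmdmsmsddmsdsm in place — sd dm dm sm dm sm sd sm sd dm dm sm sd dm sd sm — and concatenate.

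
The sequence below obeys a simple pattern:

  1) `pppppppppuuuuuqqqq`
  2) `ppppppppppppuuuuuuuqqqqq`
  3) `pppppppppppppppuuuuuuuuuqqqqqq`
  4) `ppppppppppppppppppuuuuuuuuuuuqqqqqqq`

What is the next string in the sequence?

pppppppppppppppppppppuuuuuuuuuuuuuqqqqqqqq

Each string has the form p^{3n} u^{2n-1} q^{n+1}, where the shown terms are n = 3, 4, 5, 6.
For the next term, n = 7, so the run lengths are 21, 13, 8.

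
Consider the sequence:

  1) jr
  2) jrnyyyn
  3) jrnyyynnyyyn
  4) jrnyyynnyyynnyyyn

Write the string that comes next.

The strings grow by a fixed suffix nyyyn each time.
Applying this once more to jrnyyynnyyynnyyyn:

jrnyyynnyyynnyyynnyyyn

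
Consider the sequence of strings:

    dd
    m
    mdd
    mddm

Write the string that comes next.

mddmmdd

From term 3 onward, concatenate the last term with the second-to-last: m·dd = mdd, mdd·m = mddm, …
The next term joins mddm and mdd.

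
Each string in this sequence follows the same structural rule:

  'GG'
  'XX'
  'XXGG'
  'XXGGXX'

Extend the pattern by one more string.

XXGGXXXXGG

From term 3 onward, concatenate the last term with the second-to-last: XX·GG = XXGG, XXGG·XX = XXGGXX, …
Continuing: XXGGXX · XXGG gives term 5.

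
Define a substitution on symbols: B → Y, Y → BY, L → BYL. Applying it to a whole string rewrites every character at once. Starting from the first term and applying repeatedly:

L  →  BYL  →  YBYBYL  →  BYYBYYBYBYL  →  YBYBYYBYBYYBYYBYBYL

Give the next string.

Rewriting the 19 symbols of YBYBYYBYBYYBYYBYBYL one by one yields BY Y BY Y BY BY Y BY Y BY BY Y BY BY Y BY Y BY BYL; concatenated:

BYYBYYBYBYYBYYBYBYYBYBYYBYYBYBYL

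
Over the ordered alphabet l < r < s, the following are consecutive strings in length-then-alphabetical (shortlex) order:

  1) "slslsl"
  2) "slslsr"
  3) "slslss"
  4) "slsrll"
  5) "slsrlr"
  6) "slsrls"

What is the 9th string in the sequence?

slsrrs

Continuing the enumeration 3 steps past slsrls: slsrls → slsrrl → slsrrr → (answer).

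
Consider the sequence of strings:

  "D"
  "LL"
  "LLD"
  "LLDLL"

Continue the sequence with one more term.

LLDLLLLD

Each term (from the third on) is the previous term followed by the one before it: term 3 = LL·D = LLD.
The next term joins LLDLL and LLD.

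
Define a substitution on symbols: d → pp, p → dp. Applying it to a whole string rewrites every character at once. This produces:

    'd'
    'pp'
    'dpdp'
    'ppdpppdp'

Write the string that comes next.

Rewriting each symbol of ppdpppdp: p→dp, p→dp, d→pp, p→dp, p→dp, p→dp, d→pp, p→dp, which concatenates to dp dp pp dp dp dp pp dp.

dpdpppdpdpdpppdp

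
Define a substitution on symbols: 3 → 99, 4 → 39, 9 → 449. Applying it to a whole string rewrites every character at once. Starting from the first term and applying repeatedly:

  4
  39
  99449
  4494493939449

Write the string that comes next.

φ(4494493939449) expands symbol-by-symbol to 39 39 449 39 39 449 99 449 99 449 39 39 449; joining the 13 pieces gives the next term.

3939449393944999449994493939449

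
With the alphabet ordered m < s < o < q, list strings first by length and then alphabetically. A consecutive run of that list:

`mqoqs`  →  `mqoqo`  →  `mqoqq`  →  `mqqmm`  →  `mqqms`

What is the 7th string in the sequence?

Advancing 2 positions from mqqms through mqqms → mqqmo reaches term 7.

mqqmq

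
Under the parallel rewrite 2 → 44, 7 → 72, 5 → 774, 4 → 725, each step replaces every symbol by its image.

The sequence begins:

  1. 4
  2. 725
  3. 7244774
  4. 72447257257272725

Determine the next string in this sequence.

724472572572447747244774724472447244774

Replace each of the 17 characters of 72447257257272725 in place — 72 44 725 725 72 44 774 72 44 774 72 44 72 44 72 44 774 — and concatenate.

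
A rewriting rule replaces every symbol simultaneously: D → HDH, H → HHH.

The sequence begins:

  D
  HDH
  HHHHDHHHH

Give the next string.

HHHHHHHHHHHHHDHHHHHHHHHHHHH

Apply φ to HHHHDHHHH symbol by symbol: H→HHH, H→HHH, H→HHH, H→HHH, D→HDH, H→HHH, H→HHH, H→HHH, H→HHH; joined: HHH HHH HHH HHH HDH HHH HHH HHH HHH.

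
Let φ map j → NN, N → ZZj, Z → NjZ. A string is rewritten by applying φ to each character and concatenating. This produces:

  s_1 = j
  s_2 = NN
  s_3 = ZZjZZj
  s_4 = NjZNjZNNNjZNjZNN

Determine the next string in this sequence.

Replace each of the 16 characters of NjZNjZNNNjZNjZNN in place — ZZj NN NjZ ZZj NN NjZ ZZj ZZj ZZj NN NjZ ZZj NN NjZ ZZj ZZj — and concatenate.

ZZjNNNjZZZjNNNjZZZjZZjZZjNNNjZZZjNNNjZZZjZZj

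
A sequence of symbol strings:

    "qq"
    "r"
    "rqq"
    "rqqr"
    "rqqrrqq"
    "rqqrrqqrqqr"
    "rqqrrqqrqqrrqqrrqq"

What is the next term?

This is a Fibonacci-style word recurrence s(k) = s(k−1)·s(k−2): e.g. r·qq = rqq.
Continuing: rqqrrqqrqqrrqqrrqq · rqqrrqqrqqr gives term 8.

rqqrrqqrqqrrqqrrqqrqqrrqqrqqr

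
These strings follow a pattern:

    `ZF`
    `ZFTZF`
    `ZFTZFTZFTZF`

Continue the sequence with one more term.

Every step duplicates the string with 'T' between the halves.
Doubling ZFTZFTZFTZF with 'T' between the halves:

ZFTZFTZFTZFTZFTZFTZFTZF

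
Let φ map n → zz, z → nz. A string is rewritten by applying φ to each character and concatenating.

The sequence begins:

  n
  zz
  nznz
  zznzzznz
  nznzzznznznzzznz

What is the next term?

Rewriting the 16 symbols of nznzzznznznzzznz one by one yields zz nz zz nz nz nz zz nz zz nz zz nz nz nz zz nz; concatenated:

zznzzznznznzzznzzznzzznznznzzznz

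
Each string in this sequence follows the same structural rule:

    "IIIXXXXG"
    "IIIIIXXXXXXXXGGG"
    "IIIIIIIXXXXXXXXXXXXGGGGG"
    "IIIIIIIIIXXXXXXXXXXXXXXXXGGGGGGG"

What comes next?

Reading off run lengths: I runs 3, 5, 7, 9; X runs 4, 8, 12, 16; G runs 1, 3, 5, 7 — each is linear in n (n = 1, 2, …).
Setting n = 5 gives 11, 20, 9 characters in each block.

IIIIIIIIIIIXXXXXXXXXXXXXXXXXXXXGGGGGGGGG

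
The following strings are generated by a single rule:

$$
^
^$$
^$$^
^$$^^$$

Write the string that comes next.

^$$^^$$^$$^

From term 3 onward, concatenate the last term with the second-to-last: ^·$$ = ^$$, ^$$·^ = ^$$^, …
So term 6 is ^$$^^$$·^$$^.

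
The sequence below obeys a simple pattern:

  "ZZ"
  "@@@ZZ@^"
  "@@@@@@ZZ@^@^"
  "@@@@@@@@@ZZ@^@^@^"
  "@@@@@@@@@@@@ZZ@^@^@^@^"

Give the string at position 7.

@@@@@@@@@@@@@@@@@@ZZ@^@^@^@^@^@^

Every step adds @@@ to the front and @^ to the end of the previous string.
From @@@@@@@@@@@@ZZ@^@^@^@^, 2 further steps: @@@@@@@@@@@@ZZ@^@^@^@^ → @@@@@@@@@@@@@@@ZZ@^@^@^@^@^ → (answer).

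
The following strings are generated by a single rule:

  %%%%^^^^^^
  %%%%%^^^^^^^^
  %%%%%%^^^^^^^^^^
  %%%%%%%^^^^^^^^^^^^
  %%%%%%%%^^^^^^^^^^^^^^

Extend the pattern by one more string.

Term n consists of n+1 %'s, followed by 2n ^'s, where the shown terms are n = 3, 4, 5, 6, 7.
Setting n = 8 gives 9, 16 characters in each block.

%%%%%%%%%^^^^^^^^^^^^^^^^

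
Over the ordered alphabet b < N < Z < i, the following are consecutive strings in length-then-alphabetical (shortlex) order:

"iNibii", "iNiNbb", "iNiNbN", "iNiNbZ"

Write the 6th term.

Advancing 2 positions from iNiNbZ through iNiNbZ → iNiNbi reaches term 6.

iNiNNb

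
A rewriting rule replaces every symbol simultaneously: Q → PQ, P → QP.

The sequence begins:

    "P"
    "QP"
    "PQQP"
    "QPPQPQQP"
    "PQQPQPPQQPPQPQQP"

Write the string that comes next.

QPPQPQQPPQQPQPPQPQQPQPPQQPPQPQQP

Applying the rule to each of the 16 symbols of PQQPQPPQQPPQPQQP gives the pieces QP PQ PQ QP PQ QP QP PQ PQ QP QP PQ QP PQ PQ QP, which concatenate to the answer.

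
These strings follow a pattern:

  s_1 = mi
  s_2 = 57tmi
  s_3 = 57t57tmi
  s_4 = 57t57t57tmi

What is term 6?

The strings grow by a fixed prefix 57t each time.
From 57t57t57tmi, 2 further steps: 57t57t57tmi → 57t57t57t57tmi → (answer).

57t57t57t57t57tmi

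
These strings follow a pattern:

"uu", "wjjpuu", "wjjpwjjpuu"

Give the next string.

Every step adds wjjp at the front: s(k+1) = wjjp·s(k).
One more step from wjjpwjjpuu gives the answer.

wjjpwjjpwjjpuu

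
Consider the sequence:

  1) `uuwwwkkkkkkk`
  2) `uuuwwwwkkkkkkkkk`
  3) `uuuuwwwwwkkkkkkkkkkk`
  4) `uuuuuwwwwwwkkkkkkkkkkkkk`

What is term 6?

uuuuuuuwwwwwwwwkkkkkkkkkkkkkkkkk

Reading off run lengths: u runs 2, 3, 4, 5; w runs 3, 4, 5, 6; k runs 7, 9, 11, 13 — each is linear in n, where the shown terms are n = 3, 4, 5, 6.
Setting n = 8 gives 7, 8, 17 characters in each block.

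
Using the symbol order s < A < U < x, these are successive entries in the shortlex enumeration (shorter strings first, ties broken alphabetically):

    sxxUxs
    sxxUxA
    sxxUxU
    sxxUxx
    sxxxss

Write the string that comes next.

The successor of sxxxss increments the rightmost position that isn't already x and resets every position after it to s.

sxxxsA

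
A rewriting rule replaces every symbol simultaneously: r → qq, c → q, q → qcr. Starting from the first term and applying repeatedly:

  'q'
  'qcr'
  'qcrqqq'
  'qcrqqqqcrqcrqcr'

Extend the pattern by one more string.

qcrqqqqcrqcrqcrqcrqqqqcrqqqqcrqqq

Applying the rule to each of the 15 symbols of qcrqqqqcrqcrqcr gives the pieces qcr q qq qcr qcr qcr qcr q qq qcr q qq qcr q qq, which concatenate to the answer.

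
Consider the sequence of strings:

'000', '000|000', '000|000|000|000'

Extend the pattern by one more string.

s(k+1) = s(k)·|·s(k) — each term doubles the last with '|' between the halves.
Doubling 000|000|000|000 with '|' between the halves:

000|000|000|000|000|000|000|000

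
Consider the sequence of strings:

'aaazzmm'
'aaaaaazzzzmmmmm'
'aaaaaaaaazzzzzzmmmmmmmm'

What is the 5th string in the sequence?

aaaaaaaaaaaaaaazzzzzzzzzzmmmmmmmmmmmmmm

Each string has the form a^{3n} z^{2n} m^{3n-1} (n = 1, 2, …).
For term 5, n = 5, so the run lengths are 15, 10, 14.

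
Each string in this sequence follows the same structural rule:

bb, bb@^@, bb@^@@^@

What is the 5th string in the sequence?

bb@^@@^@@^@@^@

Every step adds @^@ to the end: s(k+1) = s(k)·@^@.
From bb@^@@^@, 2 further steps: bb@^@@^@ → bb@^@@^@@^@ → (answer).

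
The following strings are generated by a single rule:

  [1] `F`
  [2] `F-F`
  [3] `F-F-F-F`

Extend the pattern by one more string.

F-F-F-F-F-F-F-F

Every step duplicates the string with '-' between the halves.
One more doubling of F-F-F-F gives the answer.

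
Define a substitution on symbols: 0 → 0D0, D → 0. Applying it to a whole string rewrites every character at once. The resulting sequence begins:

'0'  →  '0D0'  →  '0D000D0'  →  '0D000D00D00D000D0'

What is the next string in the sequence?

Rewriting the 17 symbols of 0D000D00D00D000D0 one by one yields 0D0 0 0D0 0D0 0D0 0 0D0 0D0 0 0D0 0D0 0 0D0 0D0 0D0 0 0D0; concatenated:

0D000D00D00D000D00D000D00D000D00D00D000D0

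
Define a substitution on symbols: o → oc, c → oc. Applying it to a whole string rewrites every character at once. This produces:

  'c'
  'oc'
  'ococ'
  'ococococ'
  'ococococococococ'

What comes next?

ococococococococococococococococ

φ(ococococococococ) expands symbol-by-symbol to oc oc oc oc oc oc oc oc oc oc oc oc oc oc oc oc; joining the 16 pieces gives the next term.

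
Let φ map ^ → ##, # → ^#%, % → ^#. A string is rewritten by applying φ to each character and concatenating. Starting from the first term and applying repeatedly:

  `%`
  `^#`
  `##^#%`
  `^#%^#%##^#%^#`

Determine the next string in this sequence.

##^#%^###^#%^#^#%^#%##^#%^###^#%

Replace each of the 13 characters of ^#%^#%##^#%^# in place — ## ^#% ^# ## ^#% ^# ^#% ^#% ## ^#% ^# ## ^#% — and concatenate.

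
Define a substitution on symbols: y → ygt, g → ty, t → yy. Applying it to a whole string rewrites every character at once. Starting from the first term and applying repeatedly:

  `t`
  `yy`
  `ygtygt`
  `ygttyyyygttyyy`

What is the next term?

ygttyyyyyygtygtygtygttyyyyyygtygtygt

φ(ygttyyyygttyyy) expands symbol-by-symbol to ygt ty yy yy ygt ygt ygt ygt ty yy yy ygt ygt ygt; joining the 14 pieces gives the next term.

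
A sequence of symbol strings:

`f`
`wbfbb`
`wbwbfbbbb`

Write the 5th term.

s(k+1) = wb·s(k)·bb, so each term gains wb as a prefix and bb as a suffix.
From wbwbfbbbb, 2 further steps: wbwbfbbbb → wbwbwbfbbbbbb → (answer).

wbwbwbwbfbbbbbbbb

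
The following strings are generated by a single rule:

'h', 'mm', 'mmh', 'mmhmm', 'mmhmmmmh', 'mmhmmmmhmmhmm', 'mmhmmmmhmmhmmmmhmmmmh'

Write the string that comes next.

mmhmmmmhmmhmmmmhmmmmhmmhmmmmhmmhmm

Each term (from the third on) is the previous term followed by the one before it: term 3 = mm·h = mmh.
Continuing: mmhmmmmhmmhmmmmhmmmmh · mmhmmmmhmmhmm gives term 8.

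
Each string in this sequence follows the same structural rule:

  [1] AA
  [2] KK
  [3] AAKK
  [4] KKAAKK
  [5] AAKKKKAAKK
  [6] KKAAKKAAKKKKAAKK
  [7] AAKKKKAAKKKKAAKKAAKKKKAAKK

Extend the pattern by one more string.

Each term (from the third on) is the two preceding terms concatenated in order: term 3 = AA·KK = AAKK.
The next term joins KKAAKKAAKKKKAAKK and AAKKKKAAKKKKAAKKAAKKKKAAKK.

KKAAKKAAKKKKAAKKAAKKKKAAKKKKAAKKAAKKKKAAKK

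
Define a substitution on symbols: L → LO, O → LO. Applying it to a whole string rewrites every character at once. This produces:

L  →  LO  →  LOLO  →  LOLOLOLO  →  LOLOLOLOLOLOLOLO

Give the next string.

Rewriting the 16 symbols of LOLOLOLOLOLOLOLO one by one yields LO LO LO LO LO LO LO LO LO LO LO LO LO LO LO LO; concatenated:

LOLOLOLOLOLOLOLOLOLOLOLOLOLOLOLO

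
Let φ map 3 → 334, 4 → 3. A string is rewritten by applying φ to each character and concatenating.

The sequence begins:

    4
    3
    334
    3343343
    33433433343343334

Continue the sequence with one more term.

33433433343343334334334333433433343343343

Applying the rule to each of the 17 symbols of 33433433343343334 gives the pieces 334 334 3 334 334 3 334 334 334 3 334 334 3 334 334 334 3, which concatenate to the answer.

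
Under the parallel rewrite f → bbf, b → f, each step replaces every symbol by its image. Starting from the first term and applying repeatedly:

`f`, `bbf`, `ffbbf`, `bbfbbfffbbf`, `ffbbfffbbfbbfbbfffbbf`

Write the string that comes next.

Rewriting the 21 symbols of ffbbfffbbfbbfbbfffbbf one by one yields bbf bbf f f bbf bbf bbf f f bbf f f bbf f f bbf bbf bbf f f bbf; concatenated:

bbfbbfffbbfbbfbbfffbbfffbbfffbbfbbfbbfffbbf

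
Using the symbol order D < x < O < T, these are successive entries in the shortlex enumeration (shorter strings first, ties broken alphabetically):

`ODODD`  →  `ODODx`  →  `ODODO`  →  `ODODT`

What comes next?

ODOxD

Treat ODODT as a base-4 numeral over the given alphabet and add one, carrying through any trailing T's.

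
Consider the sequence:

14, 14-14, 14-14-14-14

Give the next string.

Every step duplicates the string with '-' between the halves.
Doubling 14-14-14-14 with '-' between the halves:

14-14-14-14-14-14-14-14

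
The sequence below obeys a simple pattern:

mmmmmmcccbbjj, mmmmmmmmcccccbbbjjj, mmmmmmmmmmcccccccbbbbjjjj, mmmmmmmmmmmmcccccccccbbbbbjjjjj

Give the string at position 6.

mmmmmmmmmmmmmmmmcccccccccccccbbbbbbbjjjjjjj

Term n consists of 2n+2 m's, followed by 2n-1 c's, followed by n b's, followed by n j's, where the shown terms are n = 2, 3, 4, 5.
At n = 7 the blocks have lengths 16, 13, 7, 7.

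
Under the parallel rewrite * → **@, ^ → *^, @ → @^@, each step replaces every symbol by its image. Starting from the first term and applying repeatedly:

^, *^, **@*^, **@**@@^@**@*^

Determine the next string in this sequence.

**@**@@^@**@**@@^@@^@*^@^@**@**@@^@**@*^

Replace each of the 14 characters of **@**@@^@**@*^ in place — **@ **@ @^@ **@ **@ @^@ @^@ *^ @^@ **@ **@ @^@ **@ *^ — and concatenate.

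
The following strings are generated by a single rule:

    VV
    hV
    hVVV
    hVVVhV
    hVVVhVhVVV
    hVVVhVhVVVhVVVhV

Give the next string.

From term 3 onward, concatenate the last term with the second-to-last: hV·VV = hVVV, hVVV·hV = hVVVhV, …
So term 7 is hVVVhVhVVVhVVVhV·hVVVhVhVVV.

hVVVhVhVVVhVVVhVhVVVhVhVVV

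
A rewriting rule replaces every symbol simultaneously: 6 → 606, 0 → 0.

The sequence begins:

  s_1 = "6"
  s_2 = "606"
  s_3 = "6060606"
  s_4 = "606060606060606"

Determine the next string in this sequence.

6060606060606060606060606060606

Replace each of the 15 characters of 606060606060606 in place — 606 0 606 0 606 0 606 0 606 0 606 0 606 0 606 — and concatenate.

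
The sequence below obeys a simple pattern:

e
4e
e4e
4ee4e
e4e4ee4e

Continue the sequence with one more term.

This is a Fibonacci-style word recurrence s(k) = s(k−2)·s(k−1): e.g. e·4e = e4e.
The next term joins 4ee4e and e4e4ee4e.

4ee4ee4e4ee4e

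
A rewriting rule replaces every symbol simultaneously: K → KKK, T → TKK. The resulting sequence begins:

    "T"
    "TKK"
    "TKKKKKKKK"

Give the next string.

TKKKKKKKKKKKKKKKKKKKKKKKKKK

Expanding TKKKKKKKK: T→TKK, K→KKK, K→KKK, K→KKK, K→KKK, K→KKK, K→KKK, K→KKK, K→KKK. Concatenated: TKK KKK KKK KKK KKK KKK KKK KKK KKK.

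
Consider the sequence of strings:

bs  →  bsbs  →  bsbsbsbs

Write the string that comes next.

bsbsbsbsbsbsbsbs

Each string is two copies of the previous one concatenated.
So the next term is two copies of bsbsbsbs.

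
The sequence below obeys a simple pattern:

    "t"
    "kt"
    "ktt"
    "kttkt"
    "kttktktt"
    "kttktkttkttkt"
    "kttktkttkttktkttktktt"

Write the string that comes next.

kttktkttkttktkttktkttkttktkttkttkt

This is a Fibonacci-style word recurrence s(k) = s(k−1)·s(k−2): e.g. kt·t = ktt.
Continuing: kttktkttkttktkttktktt · kttktkttkttkt gives term 8.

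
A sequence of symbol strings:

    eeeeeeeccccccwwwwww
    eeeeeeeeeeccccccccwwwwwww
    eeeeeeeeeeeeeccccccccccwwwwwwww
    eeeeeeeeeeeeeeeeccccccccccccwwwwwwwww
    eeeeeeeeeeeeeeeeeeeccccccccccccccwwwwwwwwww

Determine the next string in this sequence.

eeeeeeeeeeeeeeeeeeeeeeccccccccccccccccwwwwwwwwwww

Each string has the form e^{3n-2} c^{2n} w^{n+3}, where the shown terms are n = 3, 4, 5, 6, 7.
For the next term, n = 8, so the run lengths are 22, 16, 11.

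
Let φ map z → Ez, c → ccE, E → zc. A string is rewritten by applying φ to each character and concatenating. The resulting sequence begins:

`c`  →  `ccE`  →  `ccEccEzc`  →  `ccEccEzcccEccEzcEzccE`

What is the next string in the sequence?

ccEccEzcccEccEzcEzccEccEccEzcccEccEzcEzccEzcEzccEccEzc

Applying the rule to each of the 21 symbols of ccEccEzcccEccEzcEzccE gives the pieces ccE ccE zc ccE ccE zc Ez ccE ccE ccE zc ccE ccE zc Ez ccE zc Ez ccE ccE zc, which concatenate to the answer.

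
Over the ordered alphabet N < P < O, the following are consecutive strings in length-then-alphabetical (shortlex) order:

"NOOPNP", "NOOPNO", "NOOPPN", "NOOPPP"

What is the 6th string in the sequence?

NOOPON

Continuing the enumeration 2 steps past NOOPPP: NOOPPP → NOOPPO → (answer).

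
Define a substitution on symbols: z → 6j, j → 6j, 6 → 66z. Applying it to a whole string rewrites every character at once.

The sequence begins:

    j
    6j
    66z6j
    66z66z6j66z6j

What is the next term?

Rewriting the 13 symbols of 66z66z6j66z6j one by one yields 66z 66z 6j 66z 66z 6j 66z 6j 66z 66z 6j 66z 6j; concatenated:

66z66z6j66z66z6j66z6j66z66z6j66z6j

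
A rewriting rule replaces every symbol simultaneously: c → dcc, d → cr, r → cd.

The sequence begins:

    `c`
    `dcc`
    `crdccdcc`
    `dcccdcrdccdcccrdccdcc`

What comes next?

Applying the rule to each of the 21 symbols of dcccdcrdccdcccrdccdcc gives the pieces cr dcc dcc dcc cr dcc cd cr dcc dcc cr dcc dcc dcc cd cr dcc dcc cr dcc dcc, which concatenate to the answer.

crdccdccdcccrdcccdcrdccdcccrdccdccdcccdcrdccdcccrdccdcc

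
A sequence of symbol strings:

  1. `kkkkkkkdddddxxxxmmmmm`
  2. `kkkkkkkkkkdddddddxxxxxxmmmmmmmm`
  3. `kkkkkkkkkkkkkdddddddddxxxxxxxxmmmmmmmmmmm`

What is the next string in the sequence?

Each string has the form k^{3n+1} d^{2n+1} x^{2n} m^{3n-1}, where the shown terms are n = 2, 3, 4.
For the next term, n = 5, so the run lengths are 16, 11, 10, 14.

kkkkkkkkkkkkkkkkdddddddddddxxxxxxxxxxmmmmmmmmmmmmmm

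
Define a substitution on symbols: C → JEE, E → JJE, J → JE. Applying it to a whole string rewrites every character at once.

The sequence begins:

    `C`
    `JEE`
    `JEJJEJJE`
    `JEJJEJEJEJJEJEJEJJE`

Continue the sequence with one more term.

Applying the rule to each of the 19 symbols of JEJJEJEJEJJEJEJEJJE gives the pieces JE JJE JE JE JJE JE JJE JE JJE JE JE JJE JE JJE JE JJE JE JE JJE, which concatenate to the answer.

JEJJEJEJEJJEJEJJEJEJJEJEJEJJEJEJJEJEJJEJEJEJJE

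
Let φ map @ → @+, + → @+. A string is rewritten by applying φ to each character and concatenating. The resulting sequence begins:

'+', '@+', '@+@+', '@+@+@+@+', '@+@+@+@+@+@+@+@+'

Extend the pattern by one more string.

Rewriting the 16 symbols of @+@+@+@+@+@+@+@+ one by one yields @+ @+ @+ @+ @+ @+ @+ @+ @+ @+ @+ @+ @+ @+ @+ @+; concatenated:

@+@+@+@+@+@+@+@+@+@+@+@+@+@+@+@+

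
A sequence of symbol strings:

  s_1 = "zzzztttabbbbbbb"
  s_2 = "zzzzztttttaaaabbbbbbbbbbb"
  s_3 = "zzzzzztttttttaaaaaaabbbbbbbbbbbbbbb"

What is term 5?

zzzzzzzztttttttttttaaaaaaaaaaaaabbbbbbbbbbbbbbbbbbbbbbb

Reading off run lengths: z runs 4, 5, 6; t runs 3, 5, 7; a runs 1, 4, 7; b runs 7, 11, 15 — each is linear in n (n = 1, 2, …).
Setting n = 5 gives 8, 11, 13, 23 characters in each block.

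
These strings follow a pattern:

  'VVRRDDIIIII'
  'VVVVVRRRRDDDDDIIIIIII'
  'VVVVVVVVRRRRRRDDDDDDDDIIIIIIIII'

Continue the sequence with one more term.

VVVVVVVVVVVRRRRRRRRDDDDDDDDDDDIIIIIIIIIII

Reading off run lengths: V runs 2, 5, 8; R runs 2, 4, 6; D runs 2, 5, 8; I runs 5, 7, 9 — each is linear in n (n = 1, 2, …).
For the next term, n = 4, so the run lengths are 11, 8, 11, 11.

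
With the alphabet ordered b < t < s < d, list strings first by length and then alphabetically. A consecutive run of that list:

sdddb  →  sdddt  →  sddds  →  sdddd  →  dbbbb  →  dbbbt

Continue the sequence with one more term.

Treat dbbbt as a base-4 numeral over the given alphabet and add one, carrying through any trailing d's.

dbbbs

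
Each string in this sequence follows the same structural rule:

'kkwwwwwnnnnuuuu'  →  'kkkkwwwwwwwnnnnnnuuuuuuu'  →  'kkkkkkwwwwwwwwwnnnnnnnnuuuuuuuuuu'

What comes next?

kkkkkkkkwwwwwwwwwwwnnnnnnnnnnuuuuuuuuuuuuu

Each string has the form k^{2n} w^{2n+3} n^{2n+2} u^{3n+1} (n = 1, 2, …).
For the next term, n = 4, so the run lengths are 8, 11, 10, 13.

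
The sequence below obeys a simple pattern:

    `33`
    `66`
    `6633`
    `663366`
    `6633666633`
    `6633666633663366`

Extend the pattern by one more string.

66336666336633666633666633

Each term (from the third on) is the previous term followed by the one before it: term 3 = 66·33 = 6633.
Continuing: 6633666633663366 · 6633666633 gives term 7.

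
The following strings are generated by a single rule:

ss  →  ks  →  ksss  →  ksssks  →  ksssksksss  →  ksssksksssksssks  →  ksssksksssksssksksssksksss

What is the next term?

ksssksksssksssksksssksksssksssksksssksssks

From term 3 onward, concatenate the last term with the second-to-last: ks·ss = ksss, ksss·ks = ksssks, …
Continuing: ksssksksssksssksksssksksss · ksssksksssksssks gives term 8.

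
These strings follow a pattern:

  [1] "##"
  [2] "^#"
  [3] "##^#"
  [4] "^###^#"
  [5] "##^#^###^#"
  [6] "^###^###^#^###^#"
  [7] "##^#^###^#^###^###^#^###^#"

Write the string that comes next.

Each term (from the third on) is the two preceding terms concatenated in order: term 3 = ##·^# = ##^#.
The next term joins ^###^###^#^###^# and ##^#^###^#^###^###^#^###^#.

^###^###^#^###^###^#^###^#^###^###^#^###^#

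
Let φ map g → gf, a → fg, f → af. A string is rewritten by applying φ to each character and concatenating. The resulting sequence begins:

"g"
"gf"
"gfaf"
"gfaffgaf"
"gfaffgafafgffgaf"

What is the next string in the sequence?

gfaffgafafgffgaffgafgfafafgffgaf

φ(gfaffgafafgffgaf) expands symbol-by-symbol to gf af fg af af gf fg af fg af gf af af gf fg af; joining the 16 pieces gives the next term.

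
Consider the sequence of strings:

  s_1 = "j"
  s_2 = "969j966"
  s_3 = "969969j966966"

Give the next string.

Each term wraps the previous one in 969 on the left and 966 on the right.
Applying this once more to 969969j966966:

969969969j966966966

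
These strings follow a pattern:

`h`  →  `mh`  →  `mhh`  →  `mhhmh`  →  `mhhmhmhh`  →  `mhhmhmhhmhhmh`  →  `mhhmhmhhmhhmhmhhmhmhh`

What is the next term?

mhhmhmhhmhhmhmhhmhmhhmhhmhmhhmhhmh

From term 3 onward, concatenate the last term with the second-to-last: mh·h = mhh, mhh·mh = mhhmh, …
Continuing: mhhmhmhhmhhmhmhhmhmhh · mhhmhmhhmhhmh gives term 8.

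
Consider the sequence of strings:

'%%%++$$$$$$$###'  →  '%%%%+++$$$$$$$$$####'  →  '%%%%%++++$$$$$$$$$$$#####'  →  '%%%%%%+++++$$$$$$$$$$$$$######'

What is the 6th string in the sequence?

The n-th term is n %'s then n-1 +'s then 2n+1 $'s then n #'s, where the shown terms are n = 3, 4, 5, 6.
Setting n = 8 gives 8, 7, 17, 8 characters in each block.

%%%%%%%%+++++++$$$$$$$$$$$$$$$$$########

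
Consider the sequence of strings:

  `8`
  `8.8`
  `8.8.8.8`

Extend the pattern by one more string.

8.8.8.8.8.8.8.8

Each string is two copies of the previous one joined by '.'.
So the next term is two copies of 8.8.8.8 with '.' between the halves.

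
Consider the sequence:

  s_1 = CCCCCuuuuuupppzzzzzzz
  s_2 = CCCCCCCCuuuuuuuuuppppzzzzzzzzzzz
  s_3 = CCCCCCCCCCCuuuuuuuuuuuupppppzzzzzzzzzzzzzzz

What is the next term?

Term n consists of 3n+2 C's, followed by 3n+3 u's, followed by n+2 p's, followed by 4n+3 z's (n = 1, 2, …).
Setting n = 4 gives 14, 15, 6, 19 characters in each block.

CCCCCCCCCCCCCCuuuuuuuuuuuuuuuppppppzzzzzzzzzzzzzzzzzzz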